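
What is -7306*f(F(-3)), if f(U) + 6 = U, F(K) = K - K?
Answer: 43836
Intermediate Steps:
F(K) = 0
f(U) = -6 + U
-7306*f(F(-3)) = -7306*(-6 + 0) = -7306*(-6) = 43836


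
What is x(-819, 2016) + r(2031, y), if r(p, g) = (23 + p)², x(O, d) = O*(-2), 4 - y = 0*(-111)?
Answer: 4220554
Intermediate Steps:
y = 4 (y = 4 - 0*(-111) = 4 - 1*0 = 4 + 0 = 4)
x(O, d) = -2*O
x(-819, 2016) + r(2031, y) = -2*(-819) + (23 + 2031)² = 1638 + 2054² = 1638 + 4218916 = 4220554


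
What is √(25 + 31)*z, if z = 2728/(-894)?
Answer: -2728*√14/447 ≈ -22.835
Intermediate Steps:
z = -1364/447 (z = 2728*(-1/894) = -1364/447 ≈ -3.0515)
√(25 + 31)*z = √(25 + 31)*(-1364/447) = √56*(-1364/447) = (2*√14)*(-1364/447) = -2728*√14/447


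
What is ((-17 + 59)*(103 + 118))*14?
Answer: 129948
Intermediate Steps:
((-17 + 59)*(103 + 118))*14 = (42*221)*14 = 9282*14 = 129948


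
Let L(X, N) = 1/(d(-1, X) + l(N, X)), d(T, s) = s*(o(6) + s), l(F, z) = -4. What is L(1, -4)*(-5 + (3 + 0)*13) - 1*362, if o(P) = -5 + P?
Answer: -379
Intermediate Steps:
d(T, s) = s*(1 + s) (d(T, s) = s*((-5 + 6) + s) = s*(1 + s))
L(X, N) = 1/(-4 + X*(1 + X)) (L(X, N) = 1/(X*(1 + X) - 4) = 1/(-4 + X*(1 + X)))
L(1, -4)*(-5 + (3 + 0)*13) - 1*362 = (-5 + (3 + 0)*13)/(-4 + 1*(1 + 1)) - 1*362 = (-5 + 3*13)/(-4 + 1*2) - 362 = (-5 + 39)/(-4 + 2) - 362 = 34/(-2) - 362 = -1/2*34 - 362 = -17 - 362 = -379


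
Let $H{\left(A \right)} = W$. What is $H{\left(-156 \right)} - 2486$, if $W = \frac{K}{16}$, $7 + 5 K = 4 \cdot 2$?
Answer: $- \frac{198879}{80} \approx -2486.0$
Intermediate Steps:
$K = \frac{1}{5}$ ($K = - \frac{7}{5} + \frac{4 \cdot 2}{5} = - \frac{7}{5} + \frac{1}{5} \cdot 8 = - \frac{7}{5} + \frac{8}{5} = \frac{1}{5} \approx 0.2$)
$W = \frac{1}{80}$ ($W = \frac{1}{5 \cdot 16} = \frac{1}{5} \cdot \frac{1}{16} = \frac{1}{80} \approx 0.0125$)
$H{\left(A \right)} = \frac{1}{80}$
$H{\left(-156 \right)} - 2486 = \frac{1}{80} - 2486 = - \frac{198879}{80}$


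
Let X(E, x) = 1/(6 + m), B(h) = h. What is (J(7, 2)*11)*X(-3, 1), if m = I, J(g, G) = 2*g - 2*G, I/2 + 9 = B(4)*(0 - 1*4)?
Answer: -5/2 ≈ -2.5000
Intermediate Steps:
I = -50 (I = -18 + 2*(4*(0 - 1*4)) = -18 + 2*(4*(0 - 4)) = -18 + 2*(4*(-4)) = -18 + 2*(-16) = -18 - 32 = -50)
J(g, G) = -2*G + 2*g
m = -50
X(E, x) = -1/44 (X(E, x) = 1/(6 - 50) = 1/(-44) = -1/44)
(J(7, 2)*11)*X(-3, 1) = ((-2*2 + 2*7)*11)*(-1/44) = ((-4 + 14)*11)*(-1/44) = (10*11)*(-1/44) = 110*(-1/44) = -5/2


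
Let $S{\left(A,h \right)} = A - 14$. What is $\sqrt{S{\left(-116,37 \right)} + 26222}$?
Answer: $2 \sqrt{6523} \approx 161.53$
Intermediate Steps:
$S{\left(A,h \right)} = -14 + A$ ($S{\left(A,h \right)} = A - 14 = -14 + A$)
$\sqrt{S{\left(-116,37 \right)} + 26222} = \sqrt{\left(-14 - 116\right) + 26222} = \sqrt{-130 + 26222} = \sqrt{26092} = 2 \sqrt{6523}$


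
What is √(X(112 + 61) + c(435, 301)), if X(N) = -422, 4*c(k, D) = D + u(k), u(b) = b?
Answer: I*√238 ≈ 15.427*I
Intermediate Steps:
c(k, D) = D/4 + k/4 (c(k, D) = (D + k)/4 = D/4 + k/4)
√(X(112 + 61) + c(435, 301)) = √(-422 + ((¼)*301 + (¼)*435)) = √(-422 + (301/4 + 435/4)) = √(-422 + 184) = √(-238) = I*√238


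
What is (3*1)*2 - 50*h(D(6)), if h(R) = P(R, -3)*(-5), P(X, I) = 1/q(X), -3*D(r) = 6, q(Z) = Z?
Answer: -119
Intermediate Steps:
D(r) = -2 (D(r) = -⅓*6 = -2)
P(X, I) = 1/X
h(R) = -5/R
(3*1)*2 - 50*h(D(6)) = (3*1)*2 - (-250)/(-2) = 3*2 - (-250)*(-1)/2 = 6 - 50*5/2 = 6 - 125 = -119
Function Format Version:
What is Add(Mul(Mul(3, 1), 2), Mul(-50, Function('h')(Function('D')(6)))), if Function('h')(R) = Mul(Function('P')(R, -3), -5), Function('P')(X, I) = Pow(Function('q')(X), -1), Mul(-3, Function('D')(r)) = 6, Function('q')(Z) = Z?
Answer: -119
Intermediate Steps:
Function('D')(r) = -2 (Function('D')(r) = Mul(Rational(-1, 3), 6) = -2)
Function('P')(X, I) = Pow(X, -1)
Function('h')(R) = Mul(-5, Pow(R, -1)) (Function('h')(R) = Mul(Pow(R, -1), -5) = Mul(-5, Pow(R, -1)))
Add(Mul(Mul(3, 1), 2), Mul(-50, Function('h')(Function('D')(6)))) = Add(Mul(Mul(3, 1), 2), Mul(-50, Mul(-5, Pow(-2, -1)))) = Add(Mul(3, 2), Mul(-50, Mul(-5, Rational(-1, 2)))) = Add(6, Mul(-50, Rational(5, 2))) = Add(6, -125) = -119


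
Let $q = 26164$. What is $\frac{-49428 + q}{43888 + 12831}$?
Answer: $- \frac{23264}{56719} \approx -0.41016$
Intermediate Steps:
$\frac{-49428 + q}{43888 + 12831} = \frac{-49428 + 26164}{43888 + 12831} = - \frac{23264}{56719}$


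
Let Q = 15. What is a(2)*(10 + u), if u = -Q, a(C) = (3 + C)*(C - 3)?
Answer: 25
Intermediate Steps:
a(C) = (-3 + C)*(3 + C) (a(C) = (3 + C)*(-3 + C) = (-3 + C)*(3 + C))
u = -15 (u = -1*15 = -15)
a(2)*(10 + u) = (-9 + 2²)*(10 - 15) = (-9 + 4)*(-5) = -5*(-5) = 25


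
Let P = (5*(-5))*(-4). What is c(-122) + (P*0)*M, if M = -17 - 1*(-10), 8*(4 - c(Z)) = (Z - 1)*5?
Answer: 647/8 ≈ 80.875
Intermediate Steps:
P = 100 (P = -25*(-4) = 100)
c(Z) = 37/8 - 5*Z/8 (c(Z) = 4 - (Z - 1)*5/8 = 4 - (-1 + Z)*5/8 = 4 - (-5 + 5*Z)/8 = 4 + (5/8 - 5*Z/8) = 37/8 - 5*Z/8)
M = -7 (M = -17 + 10 = -7)
c(-122) + (P*0)*M = (37/8 - 5/8*(-122)) + (100*0)*(-7) = (37/8 + 305/4) + 0*(-7) = 647/8 + 0 = 647/8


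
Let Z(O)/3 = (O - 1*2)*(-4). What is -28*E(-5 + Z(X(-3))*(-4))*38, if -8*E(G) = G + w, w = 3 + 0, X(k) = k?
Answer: -32186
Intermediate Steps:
Z(O) = 24 - 12*O (Z(O) = 3*((O - 1*2)*(-4)) = 3*((O - 2)*(-4)) = 3*((-2 + O)*(-4)) = 3*(8 - 4*O) = 24 - 12*O)
w = 3
E(G) = -3/8 - G/8 (E(G) = -(G + 3)/8 = -(3 + G)/8 = -3/8 - G/8)
-28*E(-5 + Z(X(-3))*(-4))*38 = -28*(-3/8 - (-5 + (24 - 12*(-3))*(-4))/8)*38 = -28*(-3/8 - (-5 + (24 + 36)*(-4))/8)*38 = -28*(-3/8 - (-5 + 60*(-4))/8)*38 = -28*(-3/8 - (-5 - 240)/8)*38 = -28*(-3/8 - ⅛*(-245))*38 = -28*(-3/8 + 245/8)*38 = -28*121/4*38 = -847*38 = -32186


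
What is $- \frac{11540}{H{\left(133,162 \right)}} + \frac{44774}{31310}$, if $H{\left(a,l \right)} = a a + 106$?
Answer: $\frac{43543593}{55716145} \approx 0.78153$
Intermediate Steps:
$H{\left(a,l \right)} = 106 + a^{2}$ ($H{\left(a,l \right)} = a^{2} + 106 = 106 + a^{2}$)
$- \frac{11540}{H{\left(133,162 \right)}} + \frac{44774}{31310} = - \frac{11540}{106 + 133^{2}} + \frac{44774}{31310} = - \frac{11540}{106 + 17689} + 44774 \cdot \frac{1}{31310} = - \frac{11540}{17795} + \frac{22387}{15655} = \left(-11540\right) \frac{1}{17795} + \frac{22387}{15655} = - \frac{2308}{3559} + \frac{22387}{15655} = \frac{43543593}{55716145}$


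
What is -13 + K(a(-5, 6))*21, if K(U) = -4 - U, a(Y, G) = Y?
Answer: 8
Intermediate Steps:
-13 + K(a(-5, 6))*21 = -13 + (-4 - 1*(-5))*21 = -13 + (-4 + 5)*21 = -13 + 1*21 = -13 + 21 = 8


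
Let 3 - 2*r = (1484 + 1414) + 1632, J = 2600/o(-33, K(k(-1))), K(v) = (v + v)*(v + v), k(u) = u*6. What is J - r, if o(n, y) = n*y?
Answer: 672097/297 ≈ 2263.0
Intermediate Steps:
k(u) = 6*u
K(v) = 4*v**2 (K(v) = (2*v)*(2*v) = 4*v**2)
J = -325/594 (J = 2600/((-132*(6*(-1))**2)) = 2600/((-132*(-6)**2)) = 2600/((-132*36)) = 2600/((-33*144)) = 2600/(-4752) = 2600*(-1/4752) = -325/594 ≈ -0.54714)
r = -4527/2 (r = 3/2 - ((1484 + 1414) + 1632)/2 = 3/2 - (2898 + 1632)/2 = 3/2 - 1/2*4530 = 3/2 - 2265 = -4527/2 ≈ -2263.5)
J - r = -325/594 - 1*(-4527/2) = -325/594 + 4527/2 = 672097/297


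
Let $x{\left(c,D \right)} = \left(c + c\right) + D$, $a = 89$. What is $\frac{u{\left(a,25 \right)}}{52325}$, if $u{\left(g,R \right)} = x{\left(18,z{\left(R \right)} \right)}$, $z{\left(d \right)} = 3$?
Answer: $\frac{3}{4025} \approx 0.00074534$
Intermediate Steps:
$x{\left(c,D \right)} = D + 2 c$ ($x{\left(c,D \right)} = 2 c + D = D + 2 c$)
$u{\left(g,R \right)} = 39$ ($u{\left(g,R \right)} = 3 + 2 \cdot 18 = 3 + 36 = 39$)
$\frac{u{\left(a,25 \right)}}{52325} = \frac{39}{52325} = 39 \cdot \frac{1}{52325} = \frac{3}{4025}$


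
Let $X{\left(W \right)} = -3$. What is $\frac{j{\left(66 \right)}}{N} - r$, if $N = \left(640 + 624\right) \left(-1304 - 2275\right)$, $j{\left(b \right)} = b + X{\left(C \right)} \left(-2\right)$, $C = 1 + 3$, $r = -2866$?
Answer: $\frac{540223801}{188494} \approx 2866.0$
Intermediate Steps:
$C = 4$
$j{\left(b \right)} = 6 + b$ ($j{\left(b \right)} = b - -6 = b + 6 = 6 + b$)
$N = -4523856$ ($N = 1264 \left(-3579\right) = -4523856$)
$\frac{j{\left(66 \right)}}{N} - r = \frac{6 + 66}{-4523856} - -2866 = 72 \left(- \frac{1}{4523856}\right) + 2866 = - \frac{3}{188494} + 2866 = \frac{540223801}{188494}$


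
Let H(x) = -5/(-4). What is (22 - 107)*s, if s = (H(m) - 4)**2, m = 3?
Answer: -10285/16 ≈ -642.81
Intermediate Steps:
H(x) = 5/4 (H(x) = -5*(-1/4) = 5/4)
s = 121/16 (s = (5/4 - 4)**2 = (-11/4)**2 = 121/16 ≈ 7.5625)
(22 - 107)*s = (22 - 107)*(121/16) = -85*121/16 = -10285/16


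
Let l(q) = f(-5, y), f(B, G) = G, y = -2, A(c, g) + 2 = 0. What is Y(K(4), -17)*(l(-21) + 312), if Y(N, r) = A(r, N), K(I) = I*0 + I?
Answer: -620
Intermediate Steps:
A(c, g) = -2 (A(c, g) = -2 + 0 = -2)
K(I) = I (K(I) = 0 + I = I)
l(q) = -2
Y(N, r) = -2
Y(K(4), -17)*(l(-21) + 312) = -2*(-2 + 312) = -2*310 = -620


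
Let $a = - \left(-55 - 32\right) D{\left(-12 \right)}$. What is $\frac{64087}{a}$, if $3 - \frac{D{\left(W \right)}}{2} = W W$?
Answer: $- \frac{64087}{24534} \approx -2.6122$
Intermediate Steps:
$D{\left(W \right)} = 6 - 2 W^{2}$ ($D{\left(W \right)} = 6 - 2 W W = 6 - 2 W^{2}$)
$a = -24534$ ($a = - \left(-55 - 32\right) \left(6 - 2 \left(-12\right)^{2}\right) = - \left(-87\right) \left(6 - 288\right) = - \left(-87\right) \left(-282\right) = \left(-1\right) 24534 = -24534$)
$\frac{64087}{a} = \frac{64087}{-24534} = 64087 \left(- \frac{1}{24534}\right) = - \frac{64087}{24534}$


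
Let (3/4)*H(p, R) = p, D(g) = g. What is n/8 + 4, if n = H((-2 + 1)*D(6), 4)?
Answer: 3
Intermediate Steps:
H(p, R) = 4*p/3
n = -8 (n = 4*((-2 + 1)*6)/3 = 4*(-1*6)/3 = (4/3)*(-6) = -8)
n/8 + 4 = -8/8 + 4 = -8*⅛ + 4 = -1 + 4 = 3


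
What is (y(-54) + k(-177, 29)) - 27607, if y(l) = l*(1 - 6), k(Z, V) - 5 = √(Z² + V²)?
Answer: -27332 + √32170 ≈ -27153.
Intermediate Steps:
k(Z, V) = 5 + √(V² + Z²) (k(Z, V) = 5 + √(Z² + V²) = 5 + √(V² + Z²))
y(l) = -5*l (y(l) = l*(-5) = -5*l)
(y(-54) + k(-177, 29)) - 27607 = (-5*(-54) + (5 + √(29² + (-177)²))) - 27607 = (270 + (5 + √(841 + 31329))) - 27607 = (270 + (5 + √32170)) - 27607 = (275 + √32170) - 27607 = -27332 + √32170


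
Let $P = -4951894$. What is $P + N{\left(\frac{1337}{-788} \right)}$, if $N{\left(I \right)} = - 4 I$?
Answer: $- \frac{975521781}{197} \approx -4.9519 \cdot 10^{6}$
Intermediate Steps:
$P + N{\left(\frac{1337}{-788} \right)} = -4951894 - 4 \frac{1337}{-788} = -4951894 - 4 \cdot 1337 \left(- \frac{1}{788}\right) = -4951894 - - \frac{1337}{197} = -4951894 + \frac{1337}{197} = - \frac{975521781}{197}$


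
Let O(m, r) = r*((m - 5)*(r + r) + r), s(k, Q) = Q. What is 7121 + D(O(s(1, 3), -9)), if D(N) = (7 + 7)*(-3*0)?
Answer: 7121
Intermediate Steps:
O(m, r) = r*(r + 2*r*(-5 + m)) (O(m, r) = r*((-5 + m)*(2*r) + r) = r*(2*r*(-5 + m) + r) = r*(r + 2*r*(-5 + m)))
D(N) = 0 (D(N) = 14*0 = 0)
7121 + D(O(s(1, 3), -9)) = 7121 + 0 = 7121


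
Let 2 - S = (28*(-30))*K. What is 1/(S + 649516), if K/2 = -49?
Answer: 1/567198 ≈ 1.7631e-6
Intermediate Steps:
K = -98 (K = 2*(-49) = -98)
S = -82318 (S = 2 - 28*(-30)*(-98) = 2 - (-840)*(-98) = 2 - 1*82320 = 2 - 82320 = -82318)
1/(S + 649516) = 1/(-82318 + 649516) = 1/567198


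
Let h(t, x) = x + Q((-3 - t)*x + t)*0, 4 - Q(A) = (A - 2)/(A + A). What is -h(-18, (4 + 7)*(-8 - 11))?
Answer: 209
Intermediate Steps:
Q(A) = 4 - (-2 + A)/(2*A) (Q(A) = 4 - (A - 2)/(A + A) = 4 - (-2 + A)/(2*A))
h(t, x) = x (h(t, x) = x + (7/2 + 1/((-3 - t)*x + t))*0 = x + (7/2 + 1/(x*(-3 - t) + t))*0 = x + (7/2 + 1/(t + x*(-3 - t)))*0 = x + 0 = x)
-h(-18, (4 + 7)*(-8 - 11)) = -(4 + 7)*(-8 - 11) = -11*(-19) = -1*(-209) = 209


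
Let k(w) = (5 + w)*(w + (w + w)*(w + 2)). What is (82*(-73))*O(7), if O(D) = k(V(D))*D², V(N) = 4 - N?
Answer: -1759884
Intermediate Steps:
k(w) = (5 + w)*(w + 2*w*(2 + w)) (k(w) = (5 + w)*(w + (2*w)*(2 + w)) = (5 + w)*(w + 2*w*(2 + w)))
O(D) = D²*(4 - D)*(85 - 15*D + 2*(4 - D)²) (O(D) = ((4 - D)*(25 + 2*(4 - D)² + 15*(4 - D)))*D² = ((4 - D)*(25 + 2*(4 - D)² + (60 - 15*D)))*D² = ((4 - D)*(85 - 15*D + 2*(4 - D)²))*D² = D²*(4 - D)*(85 - 15*D + 2*(4 - D)²))
(82*(-73))*O(7) = (82*(-73))*(7²*(468 - 241*7 - 2*7³ + 39*7²)) = -293314*(468 - 1687 - 2*343 + 39*49) = -293314*(468 - 1687 - 686 + 1911) = -293314*6 = -5986*294 = -1759884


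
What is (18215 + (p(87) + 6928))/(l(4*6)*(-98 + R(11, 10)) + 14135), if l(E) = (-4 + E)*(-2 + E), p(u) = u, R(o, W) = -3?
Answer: -174/209 ≈ -0.83254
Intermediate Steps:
(18215 + (p(87) + 6928))/(l(4*6)*(-98 + R(11, 10)) + 14135) = (18215 + (87 + 6928))/((8 + (4*6)² - 24*6)*(-98 - 3) + 14135) = (18215 + 7015)/((8 + 24² - 6*24)*(-101) + 14135) = 25230/((8 + 576 - 144)*(-101) + 14135) = 25230/(440*(-101) + 14135) = 25230/(-44440 + 14135) = 25230/(-30305) = 25230*(-1/30305) = -174/209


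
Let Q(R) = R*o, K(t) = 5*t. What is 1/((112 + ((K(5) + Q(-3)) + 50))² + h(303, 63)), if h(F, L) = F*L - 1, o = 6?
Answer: 1/47649 ≈ 2.0987e-5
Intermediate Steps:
Q(R) = 6*R (Q(R) = R*6 = 6*R)
h(F, L) = -1 + F*L
1/((112 + ((K(5) + Q(-3)) + 50))² + h(303, 63)) = 1/((112 + ((5*5 + 6*(-3)) + 50))² + (-1 + 303*63)) = 1/((112 + ((25 - 18) + 50))² + (-1 + 19089)) = 1/((112 + (7 + 50))² + 19088) = 1/((112 + 57)² + 19088) = 1/(169² + 19088) = 1/(28561 + 19088) = 1/47649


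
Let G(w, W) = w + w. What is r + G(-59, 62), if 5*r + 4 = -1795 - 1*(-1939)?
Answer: -90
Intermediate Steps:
G(w, W) = 2*w
r = 28 (r = -⅘ + (-1795 - 1*(-1939))/5 = -⅘ + (-1795 + 1939)/5 = -⅘ + (⅕)*144 = -⅘ + 144/5 = 28)
r + G(-59, 62) = 28 + 2*(-59) = 28 - 118 = -90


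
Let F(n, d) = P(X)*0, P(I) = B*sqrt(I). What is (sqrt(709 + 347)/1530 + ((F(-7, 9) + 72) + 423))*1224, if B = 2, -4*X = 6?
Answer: 605880 + 16*sqrt(66)/5 ≈ 6.0591e+5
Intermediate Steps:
X = -3/2 (X = -1/4*6 = -3/2 ≈ -1.5000)
P(I) = 2*sqrt(I)
F(n, d) = 0 (F(n, d) = (2*sqrt(-3/2))*0 = (2*(I*sqrt(6)/2))*0 = (I*sqrt(6))*0 = 0)
(sqrt(709 + 347)/1530 + ((F(-7, 9) + 72) + 423))*1224 = (sqrt(709 + 347)/1530 + ((0 + 72) + 423))*1224 = (sqrt(1056)*(1/1530) + (72 + 423))*1224 = ((4*sqrt(66))*(1/1530) + 495)*1224 = (2*sqrt(66)/765 + 495)*1224 = (495 + 2*sqrt(66)/765)*1224 = 605880 + 16*sqrt(66)/5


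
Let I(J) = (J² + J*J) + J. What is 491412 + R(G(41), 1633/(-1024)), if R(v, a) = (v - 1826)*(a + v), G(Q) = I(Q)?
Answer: 5995958391/1024 ≈ 5.8554e+6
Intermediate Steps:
I(J) = J + 2*J² (I(J) = (J² + J²) + J = 2*J² + J = J + 2*J²)
G(Q) = Q*(1 + 2*Q)
R(v, a) = (-1826 + v)*(a + v)
491412 + R(G(41), 1633/(-1024)) = 491412 + ((41*(1 + 2*41))² - 2981858/(-1024) - 74866*(1 + 2*41) + (1633/(-1024))*(41*(1 + 2*41))) = 491412 + ((41*(1 + 82))² - 2981858*(-1)/1024 - 74866*(1 + 82) + (1633*(-1/1024))*(41*(1 + 82))) = 491412 + ((41*83)² - 1826*(-1633/1024) - 74866*83 - 66953*83/1024) = 491412 + (3403² + 1490929/512 - 1826*3403 - 1633/1024*3403) = 491412 + (11580409 + 1490929/512 - 6213878 - 5557099/1024) = 491412 + 5492752503/1024 = 5995958391/1024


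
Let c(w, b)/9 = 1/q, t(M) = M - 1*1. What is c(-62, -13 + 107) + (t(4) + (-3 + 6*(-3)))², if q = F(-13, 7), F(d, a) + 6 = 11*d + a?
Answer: 45999/142 ≈ 323.94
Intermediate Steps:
F(d, a) = -6 + a + 11*d (F(d, a) = -6 + (11*d + a) = -6 + (a + 11*d) = -6 + a + 11*d)
q = -142 (q = -6 + 7 + 11*(-13) = -6 + 7 - 143 = -142)
t(M) = -1 + M (t(M) = M - 1 = -1 + M)
c(w, b) = -9/142 (c(w, b) = 9/(-142) = 9*(-1/142) = -9/142)
c(-62, -13 + 107) + (t(4) + (-3 + 6*(-3)))² = -9/142 + ((-1 + 4) + (-3 + 6*(-3)))² = -9/142 + (3 + (-3 - 18))² = -9/142 + (3 - 21)² = -9/142 + (-18)² = -9/142 + 324 = 45999/142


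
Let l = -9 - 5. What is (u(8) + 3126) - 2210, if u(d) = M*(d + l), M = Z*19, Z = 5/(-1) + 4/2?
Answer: 1258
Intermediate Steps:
l = -14
Z = -3 (Z = 5*(-1) + 4*(½) = -5 + 2 = -3)
M = -57 (M = -3*19 = -57)
u(d) = 798 - 57*d (u(d) = -57*(d - 14) = -57*(-14 + d) = 798 - 57*d)
(u(8) + 3126) - 2210 = ((798 - 57*8) + 3126) - 2210 = ((798 - 456) + 3126) - 2210 = (342 + 3126) - 2210 = 3468 - 2210 = 1258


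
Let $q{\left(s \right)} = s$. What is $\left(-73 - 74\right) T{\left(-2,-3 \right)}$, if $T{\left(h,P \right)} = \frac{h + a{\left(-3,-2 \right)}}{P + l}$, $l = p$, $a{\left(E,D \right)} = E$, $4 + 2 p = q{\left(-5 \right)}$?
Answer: $-98$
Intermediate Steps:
$p = - \frac{9}{2}$ ($p = -2 + \frac{1}{2} \left(-5\right) = -2 - \frac{5}{2} = - \frac{9}{2} \approx -4.5$)
$l = - \frac{9}{2} \approx -4.5$
$T{\left(h,P \right)} = \frac{-3 + h}{- \frac{9}{2} + P}$ ($T{\left(h,P \right)} = \frac{h - 3}{P - \frac{9}{2}} = \frac{-3 + h}{- \frac{9}{2} + P}$)
$\left(-73 - 74\right) T{\left(-2,-3 \right)} = \left(-73 - 74\right) \frac{2 \left(-3 - 2\right)}{-9 + 2 \left(-3\right)} = - 147 \cdot 2 \frac{1}{-9 - 6} \left(-5\right) = - 147 \cdot 2 \frac{1}{-15} \left(-5\right) = - 147 \cdot 2 \left(- \frac{1}{15}\right) \left(-5\right) = \left(-147\right) \frac{2}{3} = -98$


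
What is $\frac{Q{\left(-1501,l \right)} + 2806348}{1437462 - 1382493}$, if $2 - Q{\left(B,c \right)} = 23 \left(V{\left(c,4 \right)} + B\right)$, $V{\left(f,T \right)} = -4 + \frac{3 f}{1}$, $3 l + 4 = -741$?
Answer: $\frac{952700}{18323} \approx 51.995$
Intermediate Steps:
$l = - \frac{745}{3}$ ($l = - \frac{4}{3} + \frac{1}{3} \left(-741\right) = - \frac{4}{3} - 247 = - \frac{745}{3} \approx -248.33$)
$V{\left(f,T \right)} = -4 + 3 f$ ($V{\left(f,T \right)} = -4 + 3 f 1 = -4 + 3 f$)
$Q{\left(B,c \right)} = 94 - 69 c - 23 B$ ($Q{\left(B,c \right)} = 2 - 23 \left(\left(-4 + 3 c\right) + B\right) = 2 - 23 \left(-4 + B + 3 c\right) = 2 - \left(-92 + 23 B + 69 c\right) = 94 - 69 c - 23 B$)
$\frac{Q{\left(-1501,l \right)} + 2806348}{1437462 - 1382493} = \frac{\left(94 - -17135 - -34523\right) + 2806348}{1437462 - 1382493} = \frac{\left(94 + 17135 + 34523\right) + 2806348}{54969} = \left(51752 + 2806348\right) \frac{1}{54969} = 2858100 \cdot \frac{1}{54969} = \frac{952700}{18323}$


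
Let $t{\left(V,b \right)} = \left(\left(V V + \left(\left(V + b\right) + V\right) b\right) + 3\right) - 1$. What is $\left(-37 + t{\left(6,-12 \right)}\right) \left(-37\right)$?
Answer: $-37$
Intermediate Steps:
$t{\left(V,b \right)} = 2 + V^{2} + b \left(b + 2 V\right)$ ($t{\left(V,b \right)} = \left(\left(V^{2} + \left(b + 2 V\right) b\right) + 3\right) - 1 = \left(\left(V^{2} + b \left(b + 2 V\right)\right) + 3\right) - 1 = \left(3 + V^{2} + b \left(b + 2 V\right)\right) - 1 = 2 + V^{2} + b \left(b + 2 V\right)$)
$\left(-37 + t{\left(6,-12 \right)}\right) \left(-37\right) = \left(-37 + \left(2 + 6^{2} + \left(-12\right)^{2} + 2 \cdot 6 \left(-12\right)\right)\right) \left(-37\right) = \left(-37 + \left(2 + 36 + 144 - 144\right)\right) \left(-37\right) = \left(-37 + 38\right) \left(-37\right) = 1 \left(-37\right) = -37$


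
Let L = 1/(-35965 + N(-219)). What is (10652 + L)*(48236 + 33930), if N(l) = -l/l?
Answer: 2248471598139/2569 ≈ 8.7523e+8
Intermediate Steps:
N(l) = -1 (N(l) = -1*1 = -1)
L = -1/35966 (L = 1/(-35965 - 1) = 1/(-35966) = -1/35966 ≈ -2.7804e-5)
(10652 + L)*(48236 + 33930) = (10652 - 1/35966)*(48236 + 33930) = (383109831/35966)*82166 = 2248471598139/2569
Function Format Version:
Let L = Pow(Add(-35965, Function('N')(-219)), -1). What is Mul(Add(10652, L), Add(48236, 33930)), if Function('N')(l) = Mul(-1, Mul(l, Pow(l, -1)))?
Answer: Rational(2248471598139, 2569) ≈ 8.7523e+8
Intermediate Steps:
Function('N')(l) = -1 (Function('N')(l) = Mul(-1, 1) = -1)
L = Rational(-1, 35966) (L = Pow(Add(-35965, -1), -1) = Pow(-35966, -1) = Rational(-1, 35966) ≈ -2.7804e-5)
Mul(Add(10652, L), Add(48236, 33930)) = Mul(Add(10652, Rational(-1, 35966)), Add(48236, 33930)) = Mul(Rational(383109831, 35966), 82166) = Rational(2248471598139, 2569)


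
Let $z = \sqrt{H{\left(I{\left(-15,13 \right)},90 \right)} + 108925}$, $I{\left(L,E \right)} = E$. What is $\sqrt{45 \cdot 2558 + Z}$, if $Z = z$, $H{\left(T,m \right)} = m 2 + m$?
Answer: $\sqrt{115110 + \sqrt{109195}} \approx 339.77$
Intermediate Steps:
$H{\left(T,m \right)} = 3 m$ ($H{\left(T,m \right)} = 2 m + m = 3 m$)
$z = \sqrt{109195}$ ($z = \sqrt{3 \cdot 90 + 108925} = \sqrt{270 + 108925} = \sqrt{109195} \approx 330.45$)
$Z = \sqrt{109195} \approx 330.45$
$\sqrt{45 \cdot 2558 + Z} = \sqrt{45 \cdot 2558 + \sqrt{109195}} = \sqrt{115110 + \sqrt{109195}}$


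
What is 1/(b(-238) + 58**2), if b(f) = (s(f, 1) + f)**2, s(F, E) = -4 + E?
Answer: 1/61445 ≈ 1.6275e-5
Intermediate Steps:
b(f) = (-3 + f)**2 (b(f) = ((-4 + 1) + f)**2 = (-3 + f)**2)
1/(b(-238) + 58**2) = 1/((-3 - 238)**2 + 58**2) = 1/((-241)**2 + 3364) = 1/(58081 + 3364) = 1/61445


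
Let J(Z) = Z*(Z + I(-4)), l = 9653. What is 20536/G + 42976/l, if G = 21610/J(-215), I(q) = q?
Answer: 933477697804/20860133 ≈ 44749.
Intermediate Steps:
J(Z) = Z*(-4 + Z) (J(Z) = Z*(Z - 4) = Z*(-4 + Z))
G = 4322/9417 (G = 21610/((-215*(-4 - 215))) = 21610/((-215*(-219))) = 21610/47085 = 21610*(1/47085) = 4322/9417 ≈ 0.45896)
20536/G + 42976/l = 20536/(4322/9417) + 42976/9653 = 20536*(9417/4322) + 42976*(1/9653) = 96693756/2161 + 42976/9653 = 933477697804/20860133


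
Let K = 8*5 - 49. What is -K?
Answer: 9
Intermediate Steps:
K = -9 (K = 40 - 49 = -9)
-K = -1*(-9) = 9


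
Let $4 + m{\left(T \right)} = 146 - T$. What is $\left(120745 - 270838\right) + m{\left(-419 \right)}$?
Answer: $-149532$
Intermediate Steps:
$m{\left(T \right)} = 142 - T$ ($m{\left(T \right)} = -4 - \left(-146 + T\right) = 142 - T$)
$\left(120745 - 270838\right) + m{\left(-419 \right)} = \left(120745 - 270838\right) + \left(142 - -419\right) = -150093 + \left(142 + 419\right) = -150093 + 561 = -149532$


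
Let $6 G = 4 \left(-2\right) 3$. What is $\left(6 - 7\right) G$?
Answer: $4$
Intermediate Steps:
$G = -4$ ($G = \frac{4 \left(-2\right) 3}{6} = \frac{\left(-8\right) 3}{6} = \frac{1}{6} \left(-24\right) = -4$)
$\left(6 - 7\right) G = \left(6 - 7\right) \left(-4\right) = \left(-1\right) \left(-4\right) = 4$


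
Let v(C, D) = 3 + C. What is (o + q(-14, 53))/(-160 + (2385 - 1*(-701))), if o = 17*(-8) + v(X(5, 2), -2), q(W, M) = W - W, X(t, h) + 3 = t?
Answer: -131/2926 ≈ -0.044771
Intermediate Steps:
X(t, h) = -3 + t
q(W, M) = 0
o = -131 (o = 17*(-8) + (3 + (-3 + 5)) = -136 + (3 + 2) = -136 + 5 = -131)
(o + q(-14, 53))/(-160 + (2385 - 1*(-701))) = (-131 + 0)/(-160 + (2385 - 1*(-701))) = -131/(-160 + (2385 + 701)) = -131/(-160 + 3086) = -131/2926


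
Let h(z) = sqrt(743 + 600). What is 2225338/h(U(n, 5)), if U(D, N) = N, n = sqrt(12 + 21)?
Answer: 2225338*sqrt(1343)/1343 ≈ 60724.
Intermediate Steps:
n = sqrt(33) ≈ 5.7446
h(z) = sqrt(1343)
2225338/h(U(n, 5)) = 2225338/(sqrt(1343)) = 2225338*(sqrt(1343)/1343) = 2225338*sqrt(1343)/1343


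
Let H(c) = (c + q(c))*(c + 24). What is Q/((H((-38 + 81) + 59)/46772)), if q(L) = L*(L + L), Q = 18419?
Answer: 215373367/658665 ≈ 326.98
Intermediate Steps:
q(L) = 2*L² (q(L) = L*(2*L) = 2*L²)
H(c) = (24 + c)*(c + 2*c²) (H(c) = (c + 2*c²)*(c + 24) = (c + 2*c²)*(24 + c) = (24 + c)*(c + 2*c²))
Q/((H((-38 + 81) + 59)/46772)) = 18419/(((((-38 + 81) + 59)*(24 + 2*((-38 + 81) + 59)² + 49*((-38 + 81) + 59)))/46772)) = 18419/((((43 + 59)*(24 + 2*(43 + 59)² + 49*(43 + 59)))*(1/46772))) = 18419/(((102*(24 + 2*102² + 49*102))*(1/46772))) = 18419/(((102*(24 + 2*10404 + 4998))*(1/46772))) = 18419/(((102*(24 + 20808 + 4998))*(1/46772))) = 18419/(((102*25830)*(1/46772))) = 18419/((2634660*(1/46772))) = 18419/(658665/11693) = 18419*(11693/658665) = 215373367/658665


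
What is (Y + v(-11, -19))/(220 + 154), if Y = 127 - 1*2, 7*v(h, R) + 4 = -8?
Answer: 863/2618 ≈ 0.32964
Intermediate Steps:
v(h, R) = -12/7 (v(h, R) = -4/7 + (⅐)*(-8) = -4/7 - 8/7 = -12/7)
Y = 125 (Y = 127 - 2 = 125)
(Y + v(-11, -19))/(220 + 154) = (125 - 12/7)/(220 + 154) = (863/7)/374 = (863/7)*(1/374) = 863/2618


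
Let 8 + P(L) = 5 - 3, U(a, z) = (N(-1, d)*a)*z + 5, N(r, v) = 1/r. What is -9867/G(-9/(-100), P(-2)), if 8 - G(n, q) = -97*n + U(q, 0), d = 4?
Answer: -14300/17 ≈ -841.18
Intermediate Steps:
U(a, z) = 5 - a*z (U(a, z) = (a/(-1))*z + 5 = (-a)*z + 5 = -a*z + 5 = 5 - a*z)
P(L) = -6 (P(L) = -8 + (5 - 3) = -8 + 2 = -6)
G(n, q) = 3 + 97*n (G(n, q) = 8 - (-97*n + (5 - 1*q*0)) = 8 - (-97*n + (5 + 0)) = 8 - (-97*n + 5) = 8 - (5 - 97*n) = 8 + (-5 + 97*n) = 3 + 97*n)
-9867/G(-9/(-100), P(-2)) = -9867/(3 + 97*(-9/(-100))) = -9867/(3 + 97*(-9*(-1/100))) = -9867/(3 + 97*(9/100)) = -9867/(3 + 873/100) = -9867/1173/100 = -9867*100/1173 = -14300/17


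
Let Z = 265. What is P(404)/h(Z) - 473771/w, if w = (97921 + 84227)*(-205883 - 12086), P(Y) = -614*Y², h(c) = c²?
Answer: -3978782842488864613/2788116307757700 ≈ -1427.1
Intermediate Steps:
w = -39702617412 (w = 182148*(-217969) = -39702617412)
P(404)/h(Z) - 473771/w = (-614*404²)/(265²) - 473771/(-39702617412) = -614*163216/70225 - 473771*(-1/39702617412) = -100214624*1/70225 + 473771/39702617412 = -100214624/70225 + 473771/39702617412 = -3978782842488864613/2788116307757700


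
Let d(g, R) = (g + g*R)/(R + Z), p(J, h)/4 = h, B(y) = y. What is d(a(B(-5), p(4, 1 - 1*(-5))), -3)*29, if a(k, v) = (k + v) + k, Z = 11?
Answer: -203/2 ≈ -101.50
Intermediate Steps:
p(J, h) = 4*h
a(k, v) = v + 2*k
d(g, R) = (g + R*g)/(11 + R) (d(g, R) = (g + g*R)/(R + 11) = (g + R*g)/(11 + R))
d(a(B(-5), p(4, 1 - 1*(-5))), -3)*29 = ((4*(1 - 1*(-5)) + 2*(-5))*(1 - 3)/(11 - 3))*29 = ((4*(1 + 5) - 10)*(-2)/8)*29 = ((4*6 - 10)*(1/8)*(-2))*29 = ((24 - 10)*(1/8)*(-2))*29 = (14*(1/8)*(-2))*29 = -7/2*29 = -203/2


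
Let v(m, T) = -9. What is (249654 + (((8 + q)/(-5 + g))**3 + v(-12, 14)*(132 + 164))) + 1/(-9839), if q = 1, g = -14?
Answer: 16668286110500/67485701 ≈ 2.4699e+5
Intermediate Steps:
(249654 + (((8 + q)/(-5 + g))**3 + v(-12, 14)*(132 + 164))) + 1/(-9839) = (249654 + (((8 + 1)/(-5 - 14))**3 - 9*(132 + 164))) + 1/(-9839) = (249654 + ((9/(-19))**3 - 9*296)) - 1/9839 = (249654 + ((9*(-1/19))**3 - 2664)) - 1/9839 = (249654 + ((-9/19)**3 - 2664)) - 1/9839 = (249654 + (-729/6859 - 2664)) - 1/9839 = (249654 - 18273105/6859) - 1/9839 = 1694103681/6859 - 1/9839 = 16668286110500/67485701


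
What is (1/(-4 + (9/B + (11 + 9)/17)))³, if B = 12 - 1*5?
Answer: -1685159/6128487 ≈ -0.27497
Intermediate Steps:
B = 7 (B = 12 - 5 = 7)
(1/(-4 + (9/B + (11 + 9)/17)))³ = (1/(-4 + (9/7 + (11 + 9)/17)))³ = (1/(-4 + (9*(⅐) + 20*(1/17))))³ = (1/(-4 + (9/7 + 20/17)))³ = (1/(-4 + 293/119))³ = (1/(-183/119))³ = (-119/183)³ = -1685159/6128487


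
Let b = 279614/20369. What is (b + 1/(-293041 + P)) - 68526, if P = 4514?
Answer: -402647068715329/5877006463 ≈ -68512.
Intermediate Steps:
b = 279614/20369 (b = 279614*(1/20369) = 279614/20369 ≈ 13.727)
(b + 1/(-293041 + P)) - 68526 = (279614/20369 + 1/(-293041 + 4514)) - 68526 = (279614/20369 + 1/(-288527)) - 68526 = (279614/20369 - 1/288527) - 68526 = 80676168209/5877006463 - 68526 = -402647068715329/5877006463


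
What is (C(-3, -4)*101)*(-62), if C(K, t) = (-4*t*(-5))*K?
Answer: -1502880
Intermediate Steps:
C(K, t) = 20*K*t (C(K, t) = (20*t)*K = 20*K*t)
(C(-3, -4)*101)*(-62) = ((20*(-3)*(-4))*101)*(-62) = (240*101)*(-62) = 24240*(-62) = -1502880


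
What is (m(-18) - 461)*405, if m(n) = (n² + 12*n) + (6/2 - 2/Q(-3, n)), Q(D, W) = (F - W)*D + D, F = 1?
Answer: -283473/2 ≈ -1.4174e+5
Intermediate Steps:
Q(D, W) = D + D*(1 - W) (Q(D, W) = (1 - W)*D + D = D*(1 - W) + D = D + D*(1 - W))
m(n) = 3 + n² - 2/(-6 + 3*n) + 12*n (m(n) = (n² + 12*n) + (6/2 - 2*(-1/(3*(2 - n)))) = (n² + 12*n) + (6*(½) - 2/(-6 + 3*n)) = (n² + 12*n) + (3 - 2/(-6 + 3*n)) = 3 + n² - 2/(-6 + 3*n) + 12*n)
(m(-18) - 461)*405 = ((⅔ + (2 - 1*(-18))*(3 + (-18)² + 12*(-18)))/(2 - 1*(-18)) - 461)*405 = ((⅔ + (2 + 18)*(3 + 324 - 216))/(2 + 18) - 461)*405 = ((⅔ + 20*111)/20 - 461)*405 = ((⅔ + 2220)/20 - 461)*405 = ((1/20)*(6662/3) - 461)*405 = (3331/30 - 461)*405 = -10499/30*405 = -283473/2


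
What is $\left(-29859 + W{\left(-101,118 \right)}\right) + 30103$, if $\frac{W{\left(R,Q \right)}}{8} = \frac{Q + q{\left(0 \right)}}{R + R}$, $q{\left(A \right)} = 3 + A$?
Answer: $\frac{24160}{101} \approx 239.21$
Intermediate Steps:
$W{\left(R,Q \right)} = \frac{4 \left(3 + Q\right)}{R}$ ($W{\left(R,Q \right)} = 8 \frac{Q + \left(3 + 0\right)}{R + R} = 8 \frac{Q + 3}{2 R} = 8 \left(3 + Q\right) \frac{1}{2 R} = 8 \frac{3 + Q}{2 R} = \frac{4 \left(3 + Q\right)}{R}$)
$\left(-29859 + W{\left(-101,118 \right)}\right) + 30103 = \left(-29859 + \frac{4 \left(3 + 118\right)}{-101}\right) + 30103 = \left(-29859 + 4 \left(- \frac{1}{101}\right) 121\right) + 30103 = \left(-29859 - \frac{484}{101}\right) + 30103 = - \frac{3016243}{101} + 30103 = \frac{24160}{101}$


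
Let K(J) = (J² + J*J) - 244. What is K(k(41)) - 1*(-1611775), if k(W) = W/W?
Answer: 1611533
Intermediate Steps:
k(W) = 1
K(J) = -244 + 2*J² (K(J) = (J² + J²) - 244 = 2*J² - 244 = -244 + 2*J²)
K(k(41)) - 1*(-1611775) = (-244 + 2*1²) - 1*(-1611775) = (-244 + 2*1) + 1611775 = (-244 + 2) + 1611775 = -242 + 1611775 = 1611533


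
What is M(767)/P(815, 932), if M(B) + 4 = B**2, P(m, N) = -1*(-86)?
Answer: 588285/86 ≈ 6840.5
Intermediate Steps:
P(m, N) = 86
M(B) = -4 + B**2
M(767)/P(815, 932) = (-4 + 767**2)/86 = (-4 + 588289)*(1/86) = 588285*(1/86) = 588285/86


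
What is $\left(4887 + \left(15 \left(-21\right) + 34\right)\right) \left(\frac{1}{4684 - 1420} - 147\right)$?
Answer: $- \frac{1104995521}{1632} \approx -6.7708 \cdot 10^{5}$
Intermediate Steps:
$\left(4887 + \left(15 \left(-21\right) + 34\right)\right) \left(\frac{1}{4684 - 1420} - 147\right) = \left(4887 + \left(-315 + 34\right)\right) \left(\frac{1}{3264} - 147\right) = \left(4887 - 281\right) \left(\frac{1}{3264} - 147\right) = 4606 \left(- \frac{479807}{3264}\right) = - \frac{1104995521}{1632}$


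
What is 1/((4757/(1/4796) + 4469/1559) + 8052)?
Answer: 1559/35580475285 ≈ 4.3816e-8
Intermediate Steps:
1/((4757/(1/4796) + 4469/1559) + 8052) = 1/((4757/(1/4796) + 4469*(1/1559)) + 8052) = 1/((4757*4796 + 4469/1559) + 8052) = 1/((22814572 + 4469/1559) + 8052) = 1/(35567922217/1559 + 8052) = 1/(35580475285/1559) = 1559/35580475285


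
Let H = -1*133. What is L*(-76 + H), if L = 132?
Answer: -27588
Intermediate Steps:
H = -133
L*(-76 + H) = 132*(-76 - 133) = 132*(-209) = -27588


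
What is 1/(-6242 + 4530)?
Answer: -1/1712 ≈ -0.00058411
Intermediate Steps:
1/(-6242 + 4530) = 1/(-1712) = -1/1712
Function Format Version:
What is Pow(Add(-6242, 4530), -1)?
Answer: Rational(-1, 1712) ≈ -0.00058411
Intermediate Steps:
Pow(Add(-6242, 4530), -1) = Pow(-1712, -1) = Rational(-1, 1712)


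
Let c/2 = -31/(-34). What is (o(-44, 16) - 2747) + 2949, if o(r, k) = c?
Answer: 3465/17 ≈ 203.82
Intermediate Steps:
c = 31/17 (c = 2*(-31/(-34)) = 2*(-31*(-1/34)) = 2*(31/34) = 31/17 ≈ 1.8235)
o(r, k) = 31/17
(o(-44, 16) - 2747) + 2949 = (31/17 - 2747) + 2949 = -46668/17 + 2949 = 3465/17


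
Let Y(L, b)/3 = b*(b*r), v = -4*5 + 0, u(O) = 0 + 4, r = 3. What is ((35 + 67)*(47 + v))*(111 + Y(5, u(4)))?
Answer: 702270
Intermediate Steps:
u(O) = 4
v = -20 (v = -20 + 0 = -20)
Y(L, b) = 9*b² (Y(L, b) = 3*(b*(b*3)) = 3*(b*(3*b)) = 3*(3*b²) = 9*b²)
((35 + 67)*(47 + v))*(111 + Y(5, u(4))) = ((35 + 67)*(47 - 20))*(111 + 9*4²) = (102*27)*(111 + 9*16) = 2754*(111 + 144) = 2754*255 = 702270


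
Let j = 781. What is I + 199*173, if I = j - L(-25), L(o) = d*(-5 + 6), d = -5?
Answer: 35213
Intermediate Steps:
L(o) = -5 (L(o) = -5*(-5 + 6) = -5*1 = -5)
I = 786 (I = 781 - 1*(-5) = 781 + 5 = 786)
I + 199*173 = 786 + 199*173 = 786 + 34427 = 35213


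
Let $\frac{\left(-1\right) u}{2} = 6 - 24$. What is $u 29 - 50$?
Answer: $994$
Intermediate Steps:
$u = 36$ ($u = - 2 \left(6 - 24\right) = \left(-2\right) \left(-18\right) = 36$)
$u 29 - 50 = 36 \cdot 29 - 50 = 1044 - 50 = 994$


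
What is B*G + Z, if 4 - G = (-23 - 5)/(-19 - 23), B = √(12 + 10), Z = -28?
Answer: -28 + 10*√22/3 ≈ -12.365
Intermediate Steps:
B = √22 ≈ 4.6904
G = 10/3 (G = 4 - (-23 - 5)/(-19 - 23) = 4 - (-28)/(-42) = 4 - (-28)*(-1)/42 = 4 - 1*⅔ = 4 - ⅔ = 10/3 ≈ 3.3333)
B*G + Z = √22*(10/3) - 28 = 10*√22/3 - 28 = -28 + 10*√22/3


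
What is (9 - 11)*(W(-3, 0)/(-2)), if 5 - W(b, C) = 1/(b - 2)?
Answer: 26/5 ≈ 5.2000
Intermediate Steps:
W(b, C) = 5 - 1/(-2 + b) (W(b, C) = 5 - 1/(b - 2) = 5 - 1/(-2 + b))
(9 - 11)*(W(-3, 0)/(-2)) = (9 - 11)*(((-11 + 5*(-3))/(-2 - 3))/(-2)) = -2*(-11 - 15)/(-5)*(-1)/2 = -2*(-⅕*(-26))*(-1)/2 = -52*(-1)/(5*2) = -2*(-13/5) = 26/5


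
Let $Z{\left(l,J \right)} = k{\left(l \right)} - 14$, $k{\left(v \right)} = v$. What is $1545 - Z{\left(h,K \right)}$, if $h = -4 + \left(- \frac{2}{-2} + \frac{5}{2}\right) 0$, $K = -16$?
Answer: $1563$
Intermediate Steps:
$h = -4$ ($h = -4 + \left(\left(-2\right) \left(- \frac{1}{2}\right) + 5 \cdot \frac{1}{2}\right) 0 = -4 + \left(1 + \frac{5}{2}\right) 0 = -4 + \frac{7}{2} \cdot 0 = -4 + 0 = -4$)
$Z{\left(l,J \right)} = -14 + l$ ($Z{\left(l,J \right)} = l - 14 = -14 + l$)
$1545 - Z{\left(h,K \right)} = 1545 - \left(-14 - 4\right) = 1545 - -18 = 1545 + 18 = 1563$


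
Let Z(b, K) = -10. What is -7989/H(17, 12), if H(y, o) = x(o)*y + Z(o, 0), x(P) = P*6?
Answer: -7989/1214 ≈ -6.5807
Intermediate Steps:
x(P) = 6*P
H(y, o) = -10 + 6*o*y (H(y, o) = (6*o)*y - 10 = 6*o*y - 10 = -10 + 6*o*y)
-7989/H(17, 12) = -7989/(-10 + 6*12*17) = -7989/(-10 + 1224) = -7989/1214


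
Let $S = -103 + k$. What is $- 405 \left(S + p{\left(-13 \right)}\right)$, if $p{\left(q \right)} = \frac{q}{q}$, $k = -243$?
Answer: $139725$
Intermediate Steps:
$S = -346$ ($S = -103 - 243 = -346$)
$p{\left(q \right)} = 1$
$- 405 \left(S + p{\left(-13 \right)}\right) = - 405 \left(-346 + 1\right) = \left(-405\right) \left(-345\right) = 139725$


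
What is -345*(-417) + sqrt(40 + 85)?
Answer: 143865 + 5*sqrt(5) ≈ 1.4388e+5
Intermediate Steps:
-345*(-417) + sqrt(40 + 85) = 143865 + sqrt(125) = 143865 + 5*sqrt(5)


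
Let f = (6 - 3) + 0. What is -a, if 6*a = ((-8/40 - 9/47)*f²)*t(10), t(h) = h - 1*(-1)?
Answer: 1518/235 ≈ 6.4596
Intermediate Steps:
t(h) = 1 + h (t(h) = h + 1 = 1 + h)
f = 3 (f = 3 + 0 = 3)
a = -1518/235 (a = (((-8/40 - 9/47)*3²)*(1 + 10))/6 = (((-8*1/40 - 9*1/47)*9)*11)/6 = (((-⅕ - 9/47)*9)*11)/6 = (-92/235*9*11)/6 = (-828/235*11)/6 = (⅙)*(-9108/235) = -1518/235 ≈ -6.4596)
-a = -1*(-1518/235) = 1518/235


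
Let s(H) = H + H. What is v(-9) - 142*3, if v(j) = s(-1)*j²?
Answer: -588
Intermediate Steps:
s(H) = 2*H
v(j) = -2*j² (v(j) = (2*(-1))*j² = -2*j²)
v(-9) - 142*3 = -2*(-9)² - 142*3 = -2*81 - 426 = -162 - 426 = -588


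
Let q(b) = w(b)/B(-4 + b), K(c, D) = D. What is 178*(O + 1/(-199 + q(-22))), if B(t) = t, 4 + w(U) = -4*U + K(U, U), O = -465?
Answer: -108347087/1309 ≈ -82771.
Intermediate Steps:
w(U) = -4 - 3*U (w(U) = -4 + (-4*U + U) = -4 - 3*U)
q(b) = (-4 - 3*b)/(-4 + b)
178*(O + 1/(-199 + q(-22))) = 178*(-465 + 1/(-199 + (-4 - 3*(-22))/(-4 - 22))) = 178*(-465 + 1/(-199 + (-4 + 66)/(-26))) = 178*(-465 + 1/(-199 - 1/26*62)) = 178*(-465 + 1/(-199 - 31/13)) = 178*(-465 + 1/(-2618/13)) = 178*(-465 - 13/2618) = 178*(-1217383/2618) = -108347087/1309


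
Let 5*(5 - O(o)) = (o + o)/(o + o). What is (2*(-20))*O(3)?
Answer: -192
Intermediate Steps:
O(o) = 24/5 (O(o) = 5 - (o + o)/(5*(o + o)) = 5 - 2*o/(5*(2*o)) = 5 - 2*o*1/(2*o)/5 = 5 - ⅕*1 = 5 - ⅕ = 24/5)
(2*(-20))*O(3) = (2*(-20))*(24/5) = -40*24/5 = -192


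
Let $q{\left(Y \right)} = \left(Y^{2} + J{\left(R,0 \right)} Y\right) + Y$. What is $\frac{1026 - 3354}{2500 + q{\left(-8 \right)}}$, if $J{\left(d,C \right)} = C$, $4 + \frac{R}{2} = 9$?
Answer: $- \frac{194}{213} \approx -0.9108$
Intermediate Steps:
$R = 10$ ($R = -8 + 2 \cdot 9 = -8 + 18 = 10$)
$q{\left(Y \right)} = Y + Y^{2}$ ($q{\left(Y \right)} = \left(Y^{2} + 0 Y\right) + Y = \left(Y^{2} + 0\right) + Y = Y^{2} + Y = Y + Y^{2}$)
$\frac{1026 - 3354}{2500 + q{\left(-8 \right)}} = \frac{1026 - 3354}{2500 - 8 \left(1 - 8\right)} = - \frac{2328}{2500 - -56} = - \frac{2328}{2500 + 56} = - \frac{2328}{2556} = \left(-2328\right) \frac{1}{2556} = - \frac{194}{213}$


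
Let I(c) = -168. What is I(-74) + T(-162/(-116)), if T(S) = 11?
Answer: -157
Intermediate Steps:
I(-74) + T(-162/(-116)) = -168 + 11 = -157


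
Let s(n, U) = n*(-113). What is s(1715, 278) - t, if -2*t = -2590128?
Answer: -1488859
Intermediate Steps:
s(n, U) = -113*n
t = 1295064 (t = -½*(-2590128) = 1295064)
s(1715, 278) - t = -113*1715 - 1*1295064 = -193795 - 1295064 = -1488859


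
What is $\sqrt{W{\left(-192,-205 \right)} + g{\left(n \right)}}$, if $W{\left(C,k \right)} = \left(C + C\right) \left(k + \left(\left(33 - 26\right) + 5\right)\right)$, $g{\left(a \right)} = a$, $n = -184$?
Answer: $2 \sqrt{18482} \approx 271.9$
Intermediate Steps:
$W{\left(C,k \right)} = 2 C \left(12 + k\right)$ ($W{\left(C,k \right)} = 2 C \left(k + \left(7 + 5\right)\right) = 2 C \left(k + 12\right) = 2 C \left(12 + k\right)$)
$\sqrt{W{\left(-192,-205 \right)} + g{\left(n \right)}} = \sqrt{2 \left(-192\right) \left(12 - 205\right) - 184} = \sqrt{2 \left(-192\right) \left(-193\right) - 184} = \sqrt{74112 - 184} = \sqrt{73928} = 2 \sqrt{18482}$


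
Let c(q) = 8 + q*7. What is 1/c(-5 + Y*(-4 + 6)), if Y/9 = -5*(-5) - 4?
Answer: 1/2619 ≈ 0.00038183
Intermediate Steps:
Y = 189 (Y = 9*(-5*(-5) - 4) = 9*(25 - 4) = 9*21 = 189)
c(q) = 8 + 7*q
1/c(-5 + Y*(-4 + 6)) = 1/(8 + 7*(-5 + 189*(-4 + 6))) = 1/(8 + 7*(-5 + 189*2)) = 1/(8 + 7*(-5 + 378)) = 1/(8 + 7*373) = 1/(8 + 2611) = 1/2619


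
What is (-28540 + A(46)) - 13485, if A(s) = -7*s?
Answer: -42347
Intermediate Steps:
(-28540 + A(46)) - 13485 = (-28540 - 7*46) - 13485 = (-28540 - 322) - 13485 = -28862 - 13485 = -42347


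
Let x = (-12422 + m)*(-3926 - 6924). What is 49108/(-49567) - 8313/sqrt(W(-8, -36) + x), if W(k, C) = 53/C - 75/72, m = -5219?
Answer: -49108/49567 - 49878*sqrt(27562298038)/13781149019 ≈ -1.5916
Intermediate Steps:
W(k, C) = -25/24 + 53/C (W(k, C) = 53/C - 75*1/72 = 53/C - 25/24 = -25/24 + 53/C)
x = 191404850 (x = (-12422 - 5219)*(-3926 - 6924) = -17641*(-10850) = 191404850)
49108/(-49567) - 8313/sqrt(W(-8, -36) + x) = 49108/(-49567) - 8313/sqrt((-25/24 + 53/(-36)) + 191404850) = 49108*(-1/49567) - 8313/sqrt((-25/24 + 53*(-1/36)) + 191404850) = -49108/49567 - 8313/sqrt((-25/24 - 53/36) + 191404850) = -49108/49567 - 8313/sqrt(-181/72 + 191404850) = -49108/49567 - 8313*6*sqrt(27562298038)/13781149019 = -49108/49567 - 49878*sqrt(27562298038)/13781149019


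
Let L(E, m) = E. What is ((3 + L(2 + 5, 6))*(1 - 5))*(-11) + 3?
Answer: 443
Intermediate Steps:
((3 + L(2 + 5, 6))*(1 - 5))*(-11) + 3 = ((3 + (2 + 5))*(1 - 5))*(-11) + 3 = ((3 + 7)*(-4))*(-11) + 3 = (10*(-4))*(-11) + 3 = -40*(-11) + 3 = 440 + 3 = 443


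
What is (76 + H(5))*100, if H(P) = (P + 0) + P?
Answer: 8600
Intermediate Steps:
H(P) = 2*P (H(P) = P + P = 2*P)
(76 + H(5))*100 = (76 + 2*5)*100 = (76 + 10)*100 = 86*100 = 8600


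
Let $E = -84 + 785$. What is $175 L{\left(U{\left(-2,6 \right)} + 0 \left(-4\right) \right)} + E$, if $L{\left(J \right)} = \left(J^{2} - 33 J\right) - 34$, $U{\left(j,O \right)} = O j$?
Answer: $89251$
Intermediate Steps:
$L{\left(J \right)} = -34 + J^{2} - 33 J$
$E = 701$
$175 L{\left(U{\left(-2,6 \right)} + 0 \left(-4\right) \right)} + E = 175 \left(-34 + \left(6 \left(-2\right) + 0 \left(-4\right)\right)^{2} - 33 \left(6 \left(-2\right) + 0 \left(-4\right)\right)\right) + 701 = 175 \left(-34 + \left(-12 + 0\right)^{2} - 33 \left(-12 + 0\right)\right) + 701 = 175 \left(-34 + \left(-12\right)^{2} - -396\right) + 701 = 175 \left(-34 + 144 + 396\right) + 701 = 175 \cdot 506 + 701 = 88550 + 701 = 89251$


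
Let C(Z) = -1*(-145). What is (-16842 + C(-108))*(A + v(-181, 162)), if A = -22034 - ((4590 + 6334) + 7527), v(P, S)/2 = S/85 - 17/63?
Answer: 3619569866141/5355 ≈ 6.7592e+8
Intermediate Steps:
C(Z) = 145
v(P, S) = -34/63 + 2*S/85 (v(P, S) = 2*(S/85 - 17/63) = 2*(-17/63 + S/85) = -34/63 + 2*S/85)
A = -40485 (A = -22034 - (10924 + 7527) = -22034 - 1*18451 = -22034 - 18451 = -40485)
(-16842 + C(-108))*(A + v(-181, 162)) = (-16842 + 145)*(-40485 + (-34/63 + (2/85)*162)) = -16697*(-40485 + (-34/63 + 324/85)) = -16697*(-40485 + 17522/5355) = -16697*(-216779653/5355) = 3619569866141/5355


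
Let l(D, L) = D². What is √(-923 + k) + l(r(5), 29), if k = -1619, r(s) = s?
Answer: 25 + I*√2542 ≈ 25.0 + 50.418*I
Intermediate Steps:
√(-923 + k) + l(r(5), 29) = √(-923 - 1619) + 5² = √(-2542) + 25 = I*√2542 + 25 = 25 + I*√2542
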